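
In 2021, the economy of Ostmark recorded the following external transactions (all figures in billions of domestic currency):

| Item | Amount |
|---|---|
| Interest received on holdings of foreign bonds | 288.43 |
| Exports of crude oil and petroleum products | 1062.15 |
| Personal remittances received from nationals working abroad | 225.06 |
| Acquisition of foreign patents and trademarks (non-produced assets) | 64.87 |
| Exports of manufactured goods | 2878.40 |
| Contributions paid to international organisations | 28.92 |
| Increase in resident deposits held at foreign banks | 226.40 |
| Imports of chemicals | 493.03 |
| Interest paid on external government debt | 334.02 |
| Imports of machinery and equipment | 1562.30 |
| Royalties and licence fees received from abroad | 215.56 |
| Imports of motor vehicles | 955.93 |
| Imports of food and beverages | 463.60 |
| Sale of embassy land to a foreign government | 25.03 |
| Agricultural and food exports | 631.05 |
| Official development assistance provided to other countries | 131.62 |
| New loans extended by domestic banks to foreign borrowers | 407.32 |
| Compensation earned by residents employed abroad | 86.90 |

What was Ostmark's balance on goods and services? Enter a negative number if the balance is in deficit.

Goods: -493.03 + 631.05 + 1062.15 - 1562.30 - 955.93 - 463.60 + 2878.40 = 1096.74
Services: 215.56
Trade balance = 1096.74 + 215.56 = 1312.30
(Excluded from the trade balance — primary income: interest received on holdings of foreign bonds 288.43, interest paid on external government debt 334.02, compensation earned by residents employed abroad 86.90; secondary income: personal remittances received from nationals working abroad 225.06, contributions paid to international organisations 28.92, official development assistance provided to other countries 131.62; capital account: acquisition of foreign patents and trademarks (non-produced assets) 64.87, sale of embassy land to a foreign government 25.03; financial account: increase in resident deposits held at foreign banks 226.40, new loans extended by domestic banks to foreign borrowers 407.32.)

1312.30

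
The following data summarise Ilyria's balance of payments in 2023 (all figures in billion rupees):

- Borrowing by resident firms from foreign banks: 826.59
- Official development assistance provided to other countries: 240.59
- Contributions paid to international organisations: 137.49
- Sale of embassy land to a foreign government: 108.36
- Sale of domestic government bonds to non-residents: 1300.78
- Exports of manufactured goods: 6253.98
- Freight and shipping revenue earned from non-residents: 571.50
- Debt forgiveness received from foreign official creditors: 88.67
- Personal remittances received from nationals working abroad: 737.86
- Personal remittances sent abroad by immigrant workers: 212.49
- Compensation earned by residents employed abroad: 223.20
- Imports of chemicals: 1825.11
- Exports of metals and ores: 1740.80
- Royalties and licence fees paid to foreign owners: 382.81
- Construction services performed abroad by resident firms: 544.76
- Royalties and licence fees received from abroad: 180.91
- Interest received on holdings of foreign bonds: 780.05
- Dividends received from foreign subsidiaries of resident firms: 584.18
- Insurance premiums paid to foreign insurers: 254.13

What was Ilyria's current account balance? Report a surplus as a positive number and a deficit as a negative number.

8564.62

Goods: 6253.98 + 1740.80 - 1825.11 = 6169.67
Services: 180.91 - 254.13 + 544.76 - 382.81 + 571.50 = 660.23
Primary income: 223.20 + 584.18 + 780.05 = 1587.43
Secondary income: -240.59 + 737.86 - 212.49 - 137.49 = 147.29
Current account = 6169.67 + 660.23 + 1587.43 + 147.29 = 8564.62
(Excluded from the current account — financial account: borrowing by resident firms from foreign banks 826.59, sale of domestic government bonds to non-residents 1300.78; capital account: sale of embassy land to a foreign government 108.36, debt forgiveness received from foreign official creditors 88.67.)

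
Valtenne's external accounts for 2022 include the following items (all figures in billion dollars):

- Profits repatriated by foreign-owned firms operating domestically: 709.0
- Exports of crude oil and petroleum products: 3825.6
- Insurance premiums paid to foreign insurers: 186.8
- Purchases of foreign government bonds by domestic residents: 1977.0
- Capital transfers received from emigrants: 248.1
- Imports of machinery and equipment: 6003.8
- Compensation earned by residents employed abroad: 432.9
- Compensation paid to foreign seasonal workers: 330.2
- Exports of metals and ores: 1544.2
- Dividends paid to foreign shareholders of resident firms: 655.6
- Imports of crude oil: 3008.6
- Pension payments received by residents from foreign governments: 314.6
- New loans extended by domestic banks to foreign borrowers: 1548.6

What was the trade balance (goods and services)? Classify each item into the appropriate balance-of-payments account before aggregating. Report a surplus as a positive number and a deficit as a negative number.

-3829.4

Goods: -6003.8 + 1544.2 - 3008.6 + 3825.6 = -3642.6
Services: -186.8
Trade balance = -3642.6 + (-186.8) = -3829.4
(Excluded from the trade balance — primary income: profits repatriated by foreign-owned firms operating domestically 709.0, compensation earned by residents employed abroad 432.9, compensation paid to foreign seasonal workers 330.2, dividends paid to foreign shareholders of resident firms 655.6; financial account: purchases of foreign government bonds by domestic residents 1977.0, new loans extended by domestic banks to foreign borrowers 1548.6; capital account: capital transfers received from emigrants 248.1; secondary income: pension payments received by residents from foreign governments 314.6.)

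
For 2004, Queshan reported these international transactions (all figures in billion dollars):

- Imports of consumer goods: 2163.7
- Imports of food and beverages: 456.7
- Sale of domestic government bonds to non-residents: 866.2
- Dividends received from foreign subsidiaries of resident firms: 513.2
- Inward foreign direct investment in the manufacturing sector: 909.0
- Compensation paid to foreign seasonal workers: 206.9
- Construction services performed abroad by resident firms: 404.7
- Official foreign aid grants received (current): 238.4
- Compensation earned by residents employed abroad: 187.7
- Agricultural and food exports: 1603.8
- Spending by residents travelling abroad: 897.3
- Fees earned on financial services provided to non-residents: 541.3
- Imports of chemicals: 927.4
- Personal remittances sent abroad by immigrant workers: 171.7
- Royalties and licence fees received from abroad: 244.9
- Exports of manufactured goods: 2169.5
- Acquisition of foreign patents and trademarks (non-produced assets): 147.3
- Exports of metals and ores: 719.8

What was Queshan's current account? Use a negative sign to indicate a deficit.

Goods: 1603.8 + 2169.5 - 2163.7 - 456.7 + 719.8 - 927.4 = 945.3
Services: 404.7 + 541.3 + 244.9 - 897.3 = 293.6
Primary income: 513.2 - 206.9 + 187.7 = 494.0
Secondary income: -171.7 + 238.4 = 66.7
Current account = 945.3 + 293.6 + 494.0 + 66.7 = 1799.6
(Excluded from the current account — financial account: sale of domestic government bonds to non-residents 866.2, inward foreign direct investment in the manufacturing sector 909.0; capital account: acquisition of foreign patents and trademarks (non-produced assets) 147.3.)

1799.6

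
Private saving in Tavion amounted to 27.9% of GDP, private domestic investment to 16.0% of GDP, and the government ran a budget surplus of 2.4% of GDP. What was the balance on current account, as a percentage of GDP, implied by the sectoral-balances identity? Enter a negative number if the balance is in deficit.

By the sectoral-balances identity, CA = (S_private - I) + (T - G).
Private balance = 27.9 - 16.0 = 11.9
Government balance (T - G) = 2.4
CA = 11.9 + 2.4 = 14.3

14.3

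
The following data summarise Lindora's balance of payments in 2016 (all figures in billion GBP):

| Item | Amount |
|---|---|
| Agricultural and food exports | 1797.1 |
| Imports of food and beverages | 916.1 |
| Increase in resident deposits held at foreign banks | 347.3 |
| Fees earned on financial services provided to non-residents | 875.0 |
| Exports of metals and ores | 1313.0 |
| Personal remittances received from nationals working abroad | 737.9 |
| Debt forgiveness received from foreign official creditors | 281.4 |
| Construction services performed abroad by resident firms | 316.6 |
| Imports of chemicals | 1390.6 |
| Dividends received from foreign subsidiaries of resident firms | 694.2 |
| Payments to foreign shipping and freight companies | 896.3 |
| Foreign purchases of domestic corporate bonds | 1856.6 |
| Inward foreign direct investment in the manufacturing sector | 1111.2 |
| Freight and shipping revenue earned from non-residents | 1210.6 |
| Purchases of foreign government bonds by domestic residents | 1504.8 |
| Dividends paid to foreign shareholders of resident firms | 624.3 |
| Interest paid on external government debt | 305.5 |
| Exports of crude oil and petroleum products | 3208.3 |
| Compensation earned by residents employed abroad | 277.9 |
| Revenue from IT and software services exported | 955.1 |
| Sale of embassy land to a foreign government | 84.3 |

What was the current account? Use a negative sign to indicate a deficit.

7252.9

Goods: 1313.0 + 1797.1 - 1390.6 - 916.1 + 3208.3 = 4011.7
Services: 955.1 + 875.0 - 896.3 + 1210.6 + 316.6 = 2461.0
Primary income: 694.2 - 624.3 + 277.9 - 305.5 = 42.3
Secondary income: 737.9
Current account = 4011.7 + 2461.0 + 42.3 + 737.9 = 7252.9
(Excluded from the current account — financial account: increase in resident deposits held at foreign banks 347.3, foreign purchases of domestic corporate bonds 1856.6, inward foreign direct investment in the manufacturing sector 1111.2, purchases of foreign government bonds by domestic residents 1504.8; capital account: debt forgiveness received from foreign official creditors 281.4, sale of embassy land to a foreign government 84.3.)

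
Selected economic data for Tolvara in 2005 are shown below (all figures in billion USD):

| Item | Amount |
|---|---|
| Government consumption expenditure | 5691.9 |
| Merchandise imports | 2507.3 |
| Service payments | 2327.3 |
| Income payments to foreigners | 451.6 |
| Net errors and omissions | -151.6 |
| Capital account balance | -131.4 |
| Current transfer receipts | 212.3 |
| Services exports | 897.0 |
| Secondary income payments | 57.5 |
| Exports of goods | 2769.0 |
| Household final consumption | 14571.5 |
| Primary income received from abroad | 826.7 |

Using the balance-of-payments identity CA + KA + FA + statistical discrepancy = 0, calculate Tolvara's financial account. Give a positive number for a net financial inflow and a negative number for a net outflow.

921.7

Goods balance = 2769.0 - 2507.3 = 261.7
Services balance = 897.0 - 2327.3 = -1430.3
Trade balance (goods + services) = 261.7 + (-1430.3) = -1168.6
Net primary income = 826.7 - 451.6 = 375.1
Net secondary income = 212.3 - 57.5 = 154.8
Current account = -1168.6 + 375.1 + 154.8 = -638.7
Financial account = -(-638.7 + (-131.4) + (-151.6)) = 921.7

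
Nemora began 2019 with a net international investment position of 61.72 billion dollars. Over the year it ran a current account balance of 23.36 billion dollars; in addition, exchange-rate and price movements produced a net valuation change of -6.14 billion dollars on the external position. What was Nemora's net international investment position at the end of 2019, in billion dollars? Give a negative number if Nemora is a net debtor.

78.94

Change in NIIP = current account + net valuation change = 23.36 + (-6.14) = 17.22
End-of-year NIIP = 61.72 + 17.22 = 78.94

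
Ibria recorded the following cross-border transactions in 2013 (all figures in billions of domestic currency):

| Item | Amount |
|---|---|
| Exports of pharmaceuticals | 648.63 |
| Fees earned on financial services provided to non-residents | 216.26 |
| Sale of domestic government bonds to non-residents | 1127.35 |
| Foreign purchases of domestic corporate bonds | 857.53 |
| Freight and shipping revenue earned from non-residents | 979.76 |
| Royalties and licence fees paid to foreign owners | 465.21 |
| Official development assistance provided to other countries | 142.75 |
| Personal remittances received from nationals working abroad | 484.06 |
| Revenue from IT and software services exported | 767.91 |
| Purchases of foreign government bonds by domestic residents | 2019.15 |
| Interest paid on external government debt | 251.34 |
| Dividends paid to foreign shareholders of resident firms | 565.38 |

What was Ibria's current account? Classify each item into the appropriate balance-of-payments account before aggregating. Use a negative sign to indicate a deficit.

1671.94

Goods: 648.63
Services: 216.26 + 767.91 + 979.76 - 465.21 = 1498.72
Primary income: -251.34 - 565.38 = -816.72
Secondary income: -142.75 + 484.06 = 341.31
Current account = 648.63 + 1498.72 + (-816.72) + 341.31 = 1671.94
(Excluded from the current account — financial account: sale of domestic government bonds to non-residents 1127.35, foreign purchases of domestic corporate bonds 857.53, purchases of foreign government bonds by domestic residents 2019.15.)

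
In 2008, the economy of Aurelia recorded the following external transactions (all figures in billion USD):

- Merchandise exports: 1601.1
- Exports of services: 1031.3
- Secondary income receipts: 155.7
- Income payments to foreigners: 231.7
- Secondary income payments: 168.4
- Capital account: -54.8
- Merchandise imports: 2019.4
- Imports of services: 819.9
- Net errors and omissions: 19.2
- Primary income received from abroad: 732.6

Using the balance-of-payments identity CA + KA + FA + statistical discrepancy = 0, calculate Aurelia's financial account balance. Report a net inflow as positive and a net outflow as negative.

-245.7

Goods balance = 1601.1 - 2019.4 = -418.3
Services balance = 1031.3 - 819.9 = 211.4
Trade balance (goods + services) = -418.3 + 211.4 = -206.9
Net primary income = 732.6 - 231.7 = 500.9
Net secondary income = 155.7 - 168.4 = -12.7
Current account = -206.9 + 500.9 + (-12.7) = 281.3
Financial account = -(281.3 + (-54.8) + 19.2) = -245.7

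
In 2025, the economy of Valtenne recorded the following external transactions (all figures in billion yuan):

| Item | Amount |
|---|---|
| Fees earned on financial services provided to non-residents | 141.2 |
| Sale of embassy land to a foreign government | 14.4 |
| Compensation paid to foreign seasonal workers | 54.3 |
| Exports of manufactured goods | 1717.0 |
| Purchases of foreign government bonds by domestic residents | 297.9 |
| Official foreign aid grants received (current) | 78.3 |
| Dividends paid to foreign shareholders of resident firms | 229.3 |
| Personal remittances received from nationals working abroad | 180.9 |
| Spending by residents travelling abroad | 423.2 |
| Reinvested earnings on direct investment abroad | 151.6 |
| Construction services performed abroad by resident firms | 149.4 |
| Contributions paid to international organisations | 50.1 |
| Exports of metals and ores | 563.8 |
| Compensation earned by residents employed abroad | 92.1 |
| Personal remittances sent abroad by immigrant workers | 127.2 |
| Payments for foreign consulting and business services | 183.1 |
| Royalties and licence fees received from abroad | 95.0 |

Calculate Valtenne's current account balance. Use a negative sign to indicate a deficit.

Goods: 563.8 + 1717.0 = 2280.8
Services: -183.1 + 149.4 + 95.0 - 423.2 + 141.2 = -220.7
Primary income: -229.3 + 92.1 + 151.6 - 54.3 = -39.9
Secondary income: 78.3 - 50.1 + 180.9 - 127.2 = 81.9
Current account = 2280.8 + (-220.7) + (-39.9) + 81.9 = 2102.1
(Excluded from the current account — capital account: sale of embassy land to a foreign government 14.4; financial account: purchases of foreign government bonds by domestic residents 297.9.)

2102.1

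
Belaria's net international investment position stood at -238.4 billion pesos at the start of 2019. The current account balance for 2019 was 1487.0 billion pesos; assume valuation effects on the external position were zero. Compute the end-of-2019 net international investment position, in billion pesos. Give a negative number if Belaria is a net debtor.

With no valuation effects, change in NIIP = current account = 1487.0
End-of-year NIIP = -238.4 + 1487.0 = 1248.6

1248.6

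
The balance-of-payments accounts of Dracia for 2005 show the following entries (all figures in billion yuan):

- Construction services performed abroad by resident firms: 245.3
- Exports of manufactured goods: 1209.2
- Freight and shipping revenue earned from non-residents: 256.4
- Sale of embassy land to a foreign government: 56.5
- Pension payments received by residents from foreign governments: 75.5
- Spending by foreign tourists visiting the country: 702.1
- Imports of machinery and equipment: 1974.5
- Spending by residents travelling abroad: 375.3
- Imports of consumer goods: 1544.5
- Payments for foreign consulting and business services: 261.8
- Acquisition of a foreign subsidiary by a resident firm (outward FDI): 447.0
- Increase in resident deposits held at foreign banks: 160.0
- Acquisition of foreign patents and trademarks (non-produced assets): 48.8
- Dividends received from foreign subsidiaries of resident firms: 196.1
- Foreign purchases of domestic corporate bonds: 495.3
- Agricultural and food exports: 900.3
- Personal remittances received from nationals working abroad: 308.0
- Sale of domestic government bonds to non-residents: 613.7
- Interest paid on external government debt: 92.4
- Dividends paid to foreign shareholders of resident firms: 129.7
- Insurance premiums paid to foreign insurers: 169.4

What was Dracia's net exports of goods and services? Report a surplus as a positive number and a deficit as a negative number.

-1012.2

Goods: 1209.2 - 1974.5 + 900.3 - 1544.5 = -1409.5
Services: 245.3 + 702.1 - 261.8 + 256.4 - 169.4 - 375.3 = 397.3
Trade balance = -1409.5 + 397.3 = -1012.2
(Excluded from the trade balance — capital account: sale of embassy land to a foreign government 56.5, acquisition of foreign patents and trademarks (non-produced assets) 48.8; secondary income: pension payments received by residents from foreign governments 75.5, personal remittances received from nationals working abroad 308.0; financial account: acquisition of a foreign subsidiary by a resident firm (outward FDI) 447.0, increase in resident deposits held at foreign banks 160.0, foreign purchases of domestic corporate bonds 495.3, sale of domestic government bonds to non-residents 613.7; primary income: dividends received from foreign subsidiaries of resident firms 196.1, interest paid on external government debt 92.4, dividends paid to foreign shareholders of resident firms 129.7.)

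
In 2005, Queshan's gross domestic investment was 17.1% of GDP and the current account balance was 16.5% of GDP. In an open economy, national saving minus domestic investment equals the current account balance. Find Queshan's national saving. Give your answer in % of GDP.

S = I + CA = 17.1 + 16.5 = 33.6

33.6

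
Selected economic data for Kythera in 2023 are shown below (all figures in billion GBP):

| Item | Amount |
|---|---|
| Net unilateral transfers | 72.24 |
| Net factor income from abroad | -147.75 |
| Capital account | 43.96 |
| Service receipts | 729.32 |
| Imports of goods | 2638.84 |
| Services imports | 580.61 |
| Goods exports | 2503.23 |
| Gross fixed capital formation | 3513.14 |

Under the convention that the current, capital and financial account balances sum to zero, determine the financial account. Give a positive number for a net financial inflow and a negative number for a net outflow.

Goods balance = 2503.23 - 2638.84 = -135.61
Services balance = 729.32 - 580.61 = 148.71
Trade balance (goods + services) = -135.61 + 148.71 = 13.10
Net primary income = -147.75
Net secondary income = 72.24
Current account = 13.10 + (-147.75) + 72.24 = -62.41
Financial account = -(-62.41 + 43.96) = 18.45

18.45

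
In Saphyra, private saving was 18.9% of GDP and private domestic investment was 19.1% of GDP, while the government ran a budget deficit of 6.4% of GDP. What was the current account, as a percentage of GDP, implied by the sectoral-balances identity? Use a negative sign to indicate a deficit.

-6.6

By the sectoral-balances identity, CA = (S_private - I) + (T - G).
Private balance = 18.9 - 19.1 = -0.2
Government balance (T - G) = -6.4
CA = -0.2 + (-6.4) = -6.6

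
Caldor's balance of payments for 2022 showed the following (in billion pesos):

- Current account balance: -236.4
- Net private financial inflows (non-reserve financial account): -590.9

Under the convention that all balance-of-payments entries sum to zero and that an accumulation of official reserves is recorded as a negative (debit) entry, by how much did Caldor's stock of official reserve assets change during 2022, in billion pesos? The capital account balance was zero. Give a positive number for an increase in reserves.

Official reserve transactions balance = -((-236.4) + (-590.9)) = 827.3
An accumulation of reserves is recorded as a debit (negative entry), so the change in the stock of reserves is the negative of that balance.
Change in official reserves = -(827.3) = -827.3

-827.3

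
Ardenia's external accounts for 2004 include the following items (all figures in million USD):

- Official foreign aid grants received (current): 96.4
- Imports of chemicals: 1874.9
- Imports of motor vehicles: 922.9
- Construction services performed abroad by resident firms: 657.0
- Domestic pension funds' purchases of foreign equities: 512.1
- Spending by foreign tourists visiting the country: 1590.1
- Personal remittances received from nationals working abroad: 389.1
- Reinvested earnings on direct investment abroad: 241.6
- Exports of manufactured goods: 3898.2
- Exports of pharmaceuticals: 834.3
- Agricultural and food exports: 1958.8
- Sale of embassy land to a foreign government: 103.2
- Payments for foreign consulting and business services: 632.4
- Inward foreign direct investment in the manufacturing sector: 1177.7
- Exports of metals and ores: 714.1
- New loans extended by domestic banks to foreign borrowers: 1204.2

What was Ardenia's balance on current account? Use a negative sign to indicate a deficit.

Goods: 1958.8 - 1874.9 + 714.1 + 3898.2 - 922.9 + 834.3 = 4607.6
Services: 657.0 - 632.4 + 1590.1 = 1614.7
Primary income: 241.6
Secondary income: 96.4 + 389.1 = 485.5
Current account = 4607.6 + 1614.7 + 241.6 + 485.5 = 6949.4
(Excluded from the current account — financial account: domestic pension funds' purchases of foreign equities 512.1, inward foreign direct investment in the manufacturing sector 1177.7, new loans extended by domestic banks to foreign borrowers 1204.2; capital account: sale of embassy land to a foreign government 103.2.)

6949.4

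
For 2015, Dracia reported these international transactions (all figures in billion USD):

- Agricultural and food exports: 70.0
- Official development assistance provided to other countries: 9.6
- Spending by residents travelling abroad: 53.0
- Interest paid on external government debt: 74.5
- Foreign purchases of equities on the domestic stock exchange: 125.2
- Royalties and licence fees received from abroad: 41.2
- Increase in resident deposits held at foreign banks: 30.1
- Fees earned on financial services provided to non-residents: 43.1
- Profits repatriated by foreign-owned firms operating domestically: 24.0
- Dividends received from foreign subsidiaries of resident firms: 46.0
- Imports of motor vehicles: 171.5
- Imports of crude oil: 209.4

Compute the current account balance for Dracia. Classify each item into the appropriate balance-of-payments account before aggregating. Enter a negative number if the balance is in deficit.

Goods: -171.5 - 209.4 + 70.0 = -310.9
Services: 43.1 + 41.2 - 53.0 = 31.3
Primary income: -74.5 - 24.0 + 46.0 = -52.5
Secondary income: -9.6
Current account = (-310.9) + 31.3 + (-52.5) + (-9.6) = -341.7
(Excluded from the current account — financial account: foreign purchases of equities on the domestic stock exchange 125.2, increase in resident deposits held at foreign banks 30.1.)

-341.7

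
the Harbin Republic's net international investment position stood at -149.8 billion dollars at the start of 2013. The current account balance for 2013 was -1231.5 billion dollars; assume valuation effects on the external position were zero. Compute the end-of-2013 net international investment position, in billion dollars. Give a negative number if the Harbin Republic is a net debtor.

-1381.3

With no valuation effects, change in NIIP = current account = -1231.5
End-of-year NIIP = -149.8 + (-1231.5) = -1381.3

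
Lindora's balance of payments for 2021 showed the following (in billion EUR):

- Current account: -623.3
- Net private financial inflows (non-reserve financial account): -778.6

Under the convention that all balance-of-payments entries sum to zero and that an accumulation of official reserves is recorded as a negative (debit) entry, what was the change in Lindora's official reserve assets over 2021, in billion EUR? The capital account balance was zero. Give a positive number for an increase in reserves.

-1401.9

Official reserve transactions balance = -((-623.3) + (-778.6)) = 1401.9
An accumulation of reserves is recorded as a debit (negative entry), so the change in the stock of reserves is the negative of that balance.
Change in official reserves = -(1401.9) = -1401.9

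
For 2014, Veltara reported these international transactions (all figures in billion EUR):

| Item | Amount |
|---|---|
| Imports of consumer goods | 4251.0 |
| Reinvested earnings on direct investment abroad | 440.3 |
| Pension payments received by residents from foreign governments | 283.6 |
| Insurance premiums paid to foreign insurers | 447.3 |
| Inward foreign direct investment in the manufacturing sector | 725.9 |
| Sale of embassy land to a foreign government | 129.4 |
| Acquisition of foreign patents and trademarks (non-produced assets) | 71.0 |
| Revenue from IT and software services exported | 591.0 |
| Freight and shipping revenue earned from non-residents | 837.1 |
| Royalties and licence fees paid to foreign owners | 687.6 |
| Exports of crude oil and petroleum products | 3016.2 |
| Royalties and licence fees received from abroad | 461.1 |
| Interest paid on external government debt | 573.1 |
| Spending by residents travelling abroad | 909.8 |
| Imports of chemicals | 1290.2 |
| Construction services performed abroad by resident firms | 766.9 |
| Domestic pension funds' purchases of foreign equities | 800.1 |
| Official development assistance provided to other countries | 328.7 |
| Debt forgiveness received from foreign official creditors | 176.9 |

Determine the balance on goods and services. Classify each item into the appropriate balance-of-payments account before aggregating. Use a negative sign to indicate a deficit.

Goods: -1290.2 + 3016.2 - 4251.0 = -2525.0
Services: -909.8 + 591.0 - 447.3 + 766.9 + 837.1 + 461.1 - 687.6 = 611.4
Trade balance = -2525.0 + 611.4 = -1913.6
(Excluded from the trade balance — primary income: reinvested earnings on direct investment abroad 440.3, interest paid on external government debt 573.1; secondary income: pension payments received by residents from foreign governments 283.6, official development assistance provided to other countries 328.7; financial account: inward foreign direct investment in the manufacturing sector 725.9, domestic pension funds' purchases of foreign equities 800.1; capital account: sale of embassy land to a foreign government 129.4, acquisition of foreign patents and trademarks (non-produced assets) 71.0, debt forgiveness received from foreign official creditors 176.9.)

-1913.6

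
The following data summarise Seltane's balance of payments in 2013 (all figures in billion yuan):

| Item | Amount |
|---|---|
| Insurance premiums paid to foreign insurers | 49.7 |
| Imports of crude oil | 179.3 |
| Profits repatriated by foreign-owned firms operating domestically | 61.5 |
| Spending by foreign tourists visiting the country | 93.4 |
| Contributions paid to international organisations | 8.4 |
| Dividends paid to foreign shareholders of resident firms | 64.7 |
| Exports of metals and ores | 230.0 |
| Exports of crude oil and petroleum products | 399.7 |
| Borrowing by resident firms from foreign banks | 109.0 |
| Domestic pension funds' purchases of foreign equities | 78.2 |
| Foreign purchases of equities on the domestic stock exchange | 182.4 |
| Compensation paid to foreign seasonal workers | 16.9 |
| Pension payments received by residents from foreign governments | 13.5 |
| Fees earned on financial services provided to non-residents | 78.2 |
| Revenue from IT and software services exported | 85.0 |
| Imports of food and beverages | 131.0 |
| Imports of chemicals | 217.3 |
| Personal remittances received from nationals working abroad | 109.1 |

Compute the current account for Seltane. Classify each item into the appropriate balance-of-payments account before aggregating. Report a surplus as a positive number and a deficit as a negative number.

280.1

Goods: -179.3 + 230.0 - 217.3 - 131.0 + 399.7 = 102.1
Services: 93.4 + 78.2 - 49.7 + 85.0 = 206.9
Primary income: -61.5 - 16.9 - 64.7 = -143.1
Secondary income: 109.1 - 8.4 + 13.5 = 114.2
Current account = 102.1 + 206.9 + (-143.1) + 114.2 = 280.1
(Excluded from the current account — financial account: borrowing by resident firms from foreign banks 109.0, domestic pension funds' purchases of foreign equities 78.2, foreign purchases of equities on the domestic stock exchange 182.4.)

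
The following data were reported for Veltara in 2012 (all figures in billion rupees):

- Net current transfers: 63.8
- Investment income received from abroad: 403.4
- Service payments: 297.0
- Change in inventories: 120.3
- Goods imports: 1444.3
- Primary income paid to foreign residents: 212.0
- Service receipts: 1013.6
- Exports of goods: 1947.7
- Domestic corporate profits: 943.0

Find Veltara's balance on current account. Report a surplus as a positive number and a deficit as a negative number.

Goods balance = 1947.7 - 1444.3 = 503.4
Services balance = 1013.6 - 297.0 = 716.6
Trade balance (goods + services) = 503.4 + 716.6 = 1220.0
Net primary income = 403.4 - 212.0 = 191.4
Net secondary income = 63.8
Current account = 1220.0 + 191.4 + 63.8 = 1475.2

1475.2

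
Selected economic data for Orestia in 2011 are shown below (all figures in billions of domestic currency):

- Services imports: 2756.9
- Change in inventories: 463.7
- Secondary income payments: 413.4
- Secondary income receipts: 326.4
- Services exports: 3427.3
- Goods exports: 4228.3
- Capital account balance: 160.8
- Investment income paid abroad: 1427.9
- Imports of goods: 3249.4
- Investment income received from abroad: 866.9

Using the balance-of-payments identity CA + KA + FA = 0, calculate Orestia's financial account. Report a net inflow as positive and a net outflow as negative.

-1162.1

Goods balance = 4228.3 - 3249.4 = 978.9
Services balance = 3427.3 - 2756.9 = 670.4
Trade balance (goods + services) = 978.9 + 670.4 = 1649.3
Net primary income = 866.9 - 1427.9 = -561.0
Net secondary income = 326.4 - 413.4 = -87.0
Current account = 1649.3 + (-561.0) + (-87.0) = 1001.3
Financial account = -(1001.3 + 160.8) = -1162.1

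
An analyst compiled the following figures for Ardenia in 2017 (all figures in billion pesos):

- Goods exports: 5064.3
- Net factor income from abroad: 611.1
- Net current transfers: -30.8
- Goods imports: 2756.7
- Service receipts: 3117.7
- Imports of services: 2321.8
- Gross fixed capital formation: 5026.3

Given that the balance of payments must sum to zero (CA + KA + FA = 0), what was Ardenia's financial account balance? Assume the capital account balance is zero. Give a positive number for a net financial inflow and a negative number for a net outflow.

-3683.8

Goods balance = 5064.3 - 2756.7 = 2307.6
Services balance = 3117.7 - 2321.8 = 795.9
Trade balance (goods + services) = 2307.6 + 795.9 = 3103.5
Net primary income = 611.1
Net secondary income = -30.8
Current account = 3103.5 + 611.1 + (-30.8) = 3683.8
Financial account = -(3683.8) = -3683.8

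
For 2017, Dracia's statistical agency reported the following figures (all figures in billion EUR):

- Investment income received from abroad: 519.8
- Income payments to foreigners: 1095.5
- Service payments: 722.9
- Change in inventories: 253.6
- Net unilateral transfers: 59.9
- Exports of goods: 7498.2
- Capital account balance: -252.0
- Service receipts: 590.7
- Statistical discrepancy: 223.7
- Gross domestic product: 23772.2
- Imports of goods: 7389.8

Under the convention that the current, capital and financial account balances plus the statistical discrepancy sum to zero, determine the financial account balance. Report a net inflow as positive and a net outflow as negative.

567.9

Goods balance = 7498.2 - 7389.8 = 108.4
Services balance = 590.7 - 722.9 = -132.2
Trade balance (goods + services) = 108.4 + (-132.2) = -23.8
Net primary income = 519.8 - 1095.5 = -575.7
Net secondary income = 59.9
Current account = -23.8 + (-575.7) + 59.9 = -539.6
Financial account = -(-539.6 + (-252.0) + 223.7) = 567.9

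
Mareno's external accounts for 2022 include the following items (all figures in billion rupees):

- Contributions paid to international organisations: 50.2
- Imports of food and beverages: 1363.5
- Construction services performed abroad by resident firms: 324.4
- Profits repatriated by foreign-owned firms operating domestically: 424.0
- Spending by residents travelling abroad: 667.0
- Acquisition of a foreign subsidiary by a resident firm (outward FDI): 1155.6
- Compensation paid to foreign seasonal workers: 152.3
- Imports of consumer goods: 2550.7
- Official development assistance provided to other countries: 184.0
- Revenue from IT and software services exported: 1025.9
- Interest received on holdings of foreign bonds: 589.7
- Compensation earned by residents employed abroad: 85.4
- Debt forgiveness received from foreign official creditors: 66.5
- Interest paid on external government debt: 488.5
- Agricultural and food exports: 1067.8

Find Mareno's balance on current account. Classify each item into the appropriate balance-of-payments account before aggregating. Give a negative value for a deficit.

-2787.0

Goods: -2550.7 - 1363.5 + 1067.8 = -2846.4
Services: 1025.9 - 667.0 + 324.4 = 683.3
Primary income: 85.4 - 152.3 + 589.7 - 424.0 - 488.5 = -389.7
Secondary income: -184.0 - 50.2 = -234.2
Current account = (-2846.4) + 683.3 + (-389.7) + (-234.2) = -2787.0
(Excluded from the current account — financial account: acquisition of a foreign subsidiary by a resident firm (outward FDI) 1155.6; capital account: debt forgiveness received from foreign official creditors 66.5.)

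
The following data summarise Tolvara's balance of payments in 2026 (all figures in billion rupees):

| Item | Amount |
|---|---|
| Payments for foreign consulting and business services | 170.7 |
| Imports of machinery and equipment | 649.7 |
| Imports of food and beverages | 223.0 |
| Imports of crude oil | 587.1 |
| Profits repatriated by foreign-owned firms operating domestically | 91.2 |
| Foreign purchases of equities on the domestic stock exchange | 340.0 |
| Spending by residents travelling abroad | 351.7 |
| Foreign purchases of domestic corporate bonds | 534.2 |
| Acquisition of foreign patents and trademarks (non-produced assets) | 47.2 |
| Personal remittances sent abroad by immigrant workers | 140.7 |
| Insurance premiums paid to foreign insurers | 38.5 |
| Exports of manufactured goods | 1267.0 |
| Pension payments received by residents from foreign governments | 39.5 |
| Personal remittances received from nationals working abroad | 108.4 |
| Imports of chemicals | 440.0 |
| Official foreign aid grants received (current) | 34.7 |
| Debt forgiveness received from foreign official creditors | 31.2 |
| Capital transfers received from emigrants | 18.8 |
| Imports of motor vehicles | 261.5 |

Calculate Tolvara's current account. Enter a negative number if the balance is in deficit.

-1504.5

Goods: -223.0 - 261.5 + 1267.0 - 649.7 - 587.1 - 440.0 = -894.3
Services: -38.5 - 170.7 - 351.7 = -560.9
Primary income: -91.2
Secondary income: -140.7 + 34.7 + 108.4 + 39.5 = 41.9
Current account = (-894.3) + (-560.9) + (-91.2) + 41.9 = -1504.5
(Excluded from the current account — financial account: foreign purchases of equities on the domestic stock exchange 340.0, foreign purchases of domestic corporate bonds 534.2; capital account: acquisition of foreign patents and trademarks (non-produced assets) 47.2, debt forgiveness received from foreign official creditors 31.2, capital transfers received from emigrants 18.8.)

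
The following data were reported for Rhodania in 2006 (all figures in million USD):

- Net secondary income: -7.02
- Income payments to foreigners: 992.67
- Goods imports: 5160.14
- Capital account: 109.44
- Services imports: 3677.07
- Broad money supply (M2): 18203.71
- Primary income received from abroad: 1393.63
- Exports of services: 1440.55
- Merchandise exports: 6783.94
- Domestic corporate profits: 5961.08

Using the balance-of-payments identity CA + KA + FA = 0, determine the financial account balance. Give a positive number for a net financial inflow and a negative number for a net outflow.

109.34

Goods balance = 6783.94 - 5160.14 = 1623.80
Services balance = 1440.55 - 3677.07 = -2236.52
Trade balance (goods + services) = 1623.80 + (-2236.52) = -612.72
Net primary income = 1393.63 - 992.67 = 400.96
Net secondary income = -7.02
Current account = -612.72 + 400.96 + (-7.02) = -218.78
Financial account = -(-218.78 + 109.44) = 109.34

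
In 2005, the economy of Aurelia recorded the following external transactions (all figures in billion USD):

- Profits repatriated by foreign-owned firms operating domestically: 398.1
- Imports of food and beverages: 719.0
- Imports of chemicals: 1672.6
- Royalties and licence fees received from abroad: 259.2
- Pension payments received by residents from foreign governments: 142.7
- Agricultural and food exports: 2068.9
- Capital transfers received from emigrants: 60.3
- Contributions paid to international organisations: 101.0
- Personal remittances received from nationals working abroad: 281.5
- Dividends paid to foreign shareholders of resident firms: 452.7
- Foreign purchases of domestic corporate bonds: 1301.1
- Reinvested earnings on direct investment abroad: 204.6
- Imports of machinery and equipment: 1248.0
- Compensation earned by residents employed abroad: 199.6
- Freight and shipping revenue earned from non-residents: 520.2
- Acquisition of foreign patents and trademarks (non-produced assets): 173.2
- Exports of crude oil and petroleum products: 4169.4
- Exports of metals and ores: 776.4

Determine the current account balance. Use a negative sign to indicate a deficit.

Goods: 776.4 - 1248.0 + 2068.9 - 1672.6 + 4169.4 - 719.0 = 3375.1
Services: 259.2 + 520.2 = 779.4
Primary income: 199.6 - 398.1 + 204.6 - 452.7 = -446.6
Secondary income: -101.0 + 281.5 + 142.7 = 323.2
Current account = 3375.1 + 779.4 + (-446.6) + 323.2 = 4031.1
(Excluded from the current account — capital account: capital transfers received from emigrants 60.3, acquisition of foreign patents and trademarks (non-produced assets) 173.2; financial account: foreign purchases of domestic corporate bonds 1301.1.)

4031.1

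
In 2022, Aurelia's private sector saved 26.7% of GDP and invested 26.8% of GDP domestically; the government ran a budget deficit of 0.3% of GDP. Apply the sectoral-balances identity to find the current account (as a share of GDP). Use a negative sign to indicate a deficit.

By the sectoral-balances identity, CA = (S_private - I) + (T - G).
Private balance = 26.7 - 26.8 = -0.1
Government balance (T - G) = -0.3
CA = -0.1 + (-0.3) = -0.4

-0.4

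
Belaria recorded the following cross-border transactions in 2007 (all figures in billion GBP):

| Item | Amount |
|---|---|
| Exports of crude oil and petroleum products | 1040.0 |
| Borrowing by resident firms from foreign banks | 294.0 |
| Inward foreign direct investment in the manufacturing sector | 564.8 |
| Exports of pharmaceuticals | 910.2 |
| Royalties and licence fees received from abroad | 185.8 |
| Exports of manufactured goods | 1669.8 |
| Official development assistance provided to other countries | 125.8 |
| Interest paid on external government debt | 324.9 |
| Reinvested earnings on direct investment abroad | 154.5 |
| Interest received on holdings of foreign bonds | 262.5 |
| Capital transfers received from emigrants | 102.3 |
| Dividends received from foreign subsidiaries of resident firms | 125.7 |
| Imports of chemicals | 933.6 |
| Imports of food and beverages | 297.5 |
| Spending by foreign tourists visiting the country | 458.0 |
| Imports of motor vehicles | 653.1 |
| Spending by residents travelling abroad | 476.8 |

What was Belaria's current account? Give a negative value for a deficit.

Goods: 910.2 - 297.5 - 653.1 - 933.6 + 1669.8 + 1040.0 = 1735.8
Services: 458.0 + 185.8 - 476.8 = 167.0
Primary income: -324.9 + 125.7 + 262.5 + 154.5 = 217.8
Secondary income: -125.8
Current account = 1735.8 + 167.0 + 217.8 + (-125.8) = 1994.8
(Excluded from the current account — financial account: borrowing by resident firms from foreign banks 294.0, inward foreign direct investment in the manufacturing sector 564.8; capital account: capital transfers received from emigrants 102.3.)

1994.8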